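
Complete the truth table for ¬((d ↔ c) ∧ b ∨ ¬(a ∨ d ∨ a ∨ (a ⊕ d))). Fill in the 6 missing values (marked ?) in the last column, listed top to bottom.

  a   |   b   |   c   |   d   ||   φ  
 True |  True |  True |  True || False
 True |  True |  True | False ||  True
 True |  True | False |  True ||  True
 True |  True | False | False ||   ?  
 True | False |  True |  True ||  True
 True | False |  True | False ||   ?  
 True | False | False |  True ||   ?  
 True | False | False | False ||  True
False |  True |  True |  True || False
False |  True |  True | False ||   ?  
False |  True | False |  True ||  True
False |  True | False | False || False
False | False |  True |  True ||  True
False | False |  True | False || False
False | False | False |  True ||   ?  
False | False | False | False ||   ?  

False, True, True, False, True, False

Row a=True, b=True, c=False, d=False: ((d ↔ c) ∧ b) = True, ¬(a ∨ d ∨ a ∨ (a ⊕ d)) = False, ((d ↔ c) ∧ b ∨ ¬(a ∨ d ∨ a ∨ (a ⊕ d))) = True, so the formula = False.
Row a=True, b=False, c=True, d=False: ((d ↔ c) ∧ b) = False, ¬(a ∨ d ∨ a ∨ (a ⊕ d)) = False, ((d ↔ c) ∧ b ∨ ¬(a ∨ d ∨ a ∨ (a ⊕ d))) = False, so the formula = True.
Row a=True, b=False, c=False, d=True: ((d ↔ c) ∧ b) = False, ¬(a ∨ d ∨ a ∨ (a ⊕ d)) = False, ((d ↔ c) ∧ b ∨ ¬(a ∨ d ∨ a ∨ (a ⊕ d))) = False, so the formula = True.
Row a=False, b=True, c=True, d=False: ((d ↔ c) ∧ b) = False, ¬(a ∨ d ∨ a ∨ (a ⊕ d)) = True, ((d ↔ c) ∧ b ∨ ¬(a ∨ d ∨ a ∨ (a ⊕ d))) = True, so the formula = False.
Row a=False, b=False, c=False, d=True: ((d ↔ c) ∧ b) = False, ¬(a ∨ d ∨ a ∨ (a ⊕ d)) = False, ((d ↔ c) ∧ b ∨ ¬(a ∨ d ∨ a ∨ (a ⊕ d))) = False, so the formula = True.
Row a=False, b=False, c=False, d=False: ((d ↔ c) ∧ b) = False, ¬(a ∨ d ∨ a ∨ (a ⊕ d)) = True, ((d ↔ c) ∧ b ∨ ¬(a ∨ d ∨ a ∨ (a ⊕ d))) = True, so the formula = False.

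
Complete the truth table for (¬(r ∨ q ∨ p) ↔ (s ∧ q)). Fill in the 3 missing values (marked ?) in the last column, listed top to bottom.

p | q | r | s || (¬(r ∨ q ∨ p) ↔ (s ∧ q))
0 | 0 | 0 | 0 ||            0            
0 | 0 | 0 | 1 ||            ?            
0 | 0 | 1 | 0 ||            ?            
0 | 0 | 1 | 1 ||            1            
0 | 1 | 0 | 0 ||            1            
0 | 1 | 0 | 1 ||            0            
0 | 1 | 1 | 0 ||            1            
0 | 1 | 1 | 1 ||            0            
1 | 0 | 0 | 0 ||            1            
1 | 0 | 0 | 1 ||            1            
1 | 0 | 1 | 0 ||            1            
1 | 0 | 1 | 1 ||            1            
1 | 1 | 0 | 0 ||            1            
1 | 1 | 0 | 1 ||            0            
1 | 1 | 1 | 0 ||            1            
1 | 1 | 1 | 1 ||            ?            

0, 1, 0

Row p=0, q=0, r=0, s=1: ¬(r ∨ q ∨ p) = 1, (s ∧ q) = 0, so (¬(r ∨ q ∨ p) ↔ (s ∧ q)) = 0.
Row p=0, q=0, r=1, s=0: ¬(r ∨ q ∨ p) = 0, (s ∧ q) = 0, so (¬(r ∨ q ∨ p) ↔ (s ∧ q)) = 1.
Row p=1, q=1, r=1, s=1: ¬(r ∨ q ∨ p) = 0, (s ∧ q) = 1, so (¬(r ∨ q ∨ p) ↔ (s ∧ q)) = 0.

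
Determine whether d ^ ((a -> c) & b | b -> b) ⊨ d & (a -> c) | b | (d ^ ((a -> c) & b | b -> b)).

a | b | c | d || φ | ψ
0 | 0 | 0 | 0 || 1 | 1
0 | 0 | 0 | 1 || 0 | 1
0 | 0 | 1 | 0 || 1 | 1
0 | 0 | 1 | 1 || 0 | 1
0 | 1 | 0 | 0 || 1 | 1
0 | 1 | 0 | 1 || 0 | 1
0 | 1 | 1 | 0 || 1 | 1
0 | 1 | 1 | 1 || 0 | 1
1 | 0 | 0 | 0 || 1 | 1
1 | 0 | 0 | 1 || 0 | 0
1 | 0 | 1 | 0 || 1 | 1
1 | 0 | 1 | 1 || 0 | 1
1 | 1 | 0 | 0 || 1 | 1
1 | 1 | 0 | 1 || 0 | 1
1 | 1 | 1 | 0 || 1 | 1
1 | 1 | 1 | 1 || 0 | 1
In every row where φ is true, ψ is also true, so φ ⊨ ψ.

yes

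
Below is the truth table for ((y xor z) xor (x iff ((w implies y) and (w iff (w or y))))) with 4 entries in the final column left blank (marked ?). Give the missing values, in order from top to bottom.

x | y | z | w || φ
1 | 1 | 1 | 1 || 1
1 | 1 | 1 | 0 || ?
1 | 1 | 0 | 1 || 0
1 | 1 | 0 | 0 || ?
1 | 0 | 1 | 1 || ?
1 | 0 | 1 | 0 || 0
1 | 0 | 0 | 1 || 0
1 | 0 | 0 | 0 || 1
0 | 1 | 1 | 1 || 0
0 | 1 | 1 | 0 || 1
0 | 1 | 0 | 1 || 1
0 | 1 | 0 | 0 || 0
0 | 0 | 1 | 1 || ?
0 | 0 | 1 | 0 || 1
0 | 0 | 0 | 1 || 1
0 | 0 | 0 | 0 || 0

Row x=1, y=1, z=1, w=0: (y xor z) = 0, (x iff ((w implies y) and (w iff (w or y)))) = 0, so the formula = 0.
Row x=1, y=1, z=0, w=0: (y xor z) = 1, (x iff ((w implies y) and (w iff (w or y)))) = 0, so the formula = 1.
Row x=1, y=0, z=1, w=1: (y xor z) = 1, (x iff ((w implies y) and (w iff (w or y)))) = 0, so the formula = 1.
Row x=0, y=0, z=1, w=1: (y xor z) = 1, (x iff ((w implies y) and (w iff (w or y)))) = 1, so the formula = 0.

0, 1, 1, 0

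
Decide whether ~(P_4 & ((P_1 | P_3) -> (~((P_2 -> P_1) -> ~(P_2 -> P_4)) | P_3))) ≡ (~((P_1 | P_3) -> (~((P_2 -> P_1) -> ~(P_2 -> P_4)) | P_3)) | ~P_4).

equivalent

P_1  P_2  P_3  P_4  |  φ  ψ
 T    T    T    T   |  F  F
 T    T    T    F   |  T  T
 T    T    F    T   |  F  F
 T    T    F    F   |  T  T
 T    F    T    T   |  F  F
 T    F    T    F   |  T  T
 T    F    F    T   |  F  F
 T    F    F    F   |  T  T
 F    T    T    T   |  F  F
 F    T    T    F   |  T  T
 F    T    F    T   |  F  F
 F    T    F    F   |  T  T
 F    F    T    T   |  F  F
 F    F    T    F   |  T  T
 F    F    F    T   |  F  F
 F    F    F    F   |  T  T
The columns for φ and ψ agree on every row, so they are logically equivalent.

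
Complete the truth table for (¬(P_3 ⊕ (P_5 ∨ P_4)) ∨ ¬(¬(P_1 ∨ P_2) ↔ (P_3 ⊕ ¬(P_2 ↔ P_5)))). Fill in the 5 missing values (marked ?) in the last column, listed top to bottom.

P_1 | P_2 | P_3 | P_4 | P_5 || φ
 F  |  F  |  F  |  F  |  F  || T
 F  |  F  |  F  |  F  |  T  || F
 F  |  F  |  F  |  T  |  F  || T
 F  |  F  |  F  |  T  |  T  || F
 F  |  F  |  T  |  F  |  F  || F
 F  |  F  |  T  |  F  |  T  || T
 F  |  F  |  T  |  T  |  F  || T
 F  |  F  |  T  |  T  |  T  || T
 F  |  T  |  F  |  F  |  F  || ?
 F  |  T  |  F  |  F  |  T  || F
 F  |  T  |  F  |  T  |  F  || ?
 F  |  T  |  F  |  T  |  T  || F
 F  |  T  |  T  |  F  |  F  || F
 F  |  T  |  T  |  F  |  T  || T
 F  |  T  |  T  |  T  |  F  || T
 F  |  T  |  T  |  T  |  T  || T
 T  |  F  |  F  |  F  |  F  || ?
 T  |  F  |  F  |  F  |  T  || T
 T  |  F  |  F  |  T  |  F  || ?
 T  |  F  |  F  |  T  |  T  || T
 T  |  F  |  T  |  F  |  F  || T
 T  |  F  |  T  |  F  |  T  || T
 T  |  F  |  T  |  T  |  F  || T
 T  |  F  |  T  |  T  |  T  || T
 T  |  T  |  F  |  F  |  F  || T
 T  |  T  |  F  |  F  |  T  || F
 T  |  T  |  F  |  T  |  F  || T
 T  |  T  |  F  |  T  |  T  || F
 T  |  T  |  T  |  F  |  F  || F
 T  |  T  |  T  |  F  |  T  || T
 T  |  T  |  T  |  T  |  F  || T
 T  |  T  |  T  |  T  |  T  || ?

T, T, T, F, T

Row P_1=F, P_2=T, P_3=F, P_4=F, P_5=F: ¬(P_3 ⊕ (P_5 ∨ P_4)) = T, ¬(¬(P_1 ∨ P_2) ↔ (P_3 ⊕ ¬(P_2 ↔ P_5))) = T, so the formula = T.
Row P_1=F, P_2=T, P_3=F, P_4=T, P_5=F: ¬(P_3 ⊕ (P_5 ∨ P_4)) = F, ¬(¬(P_1 ∨ P_2) ↔ (P_3 ⊕ ¬(P_2 ↔ P_5))) = T, so the formula = T.
Row P_1=T, P_2=F, P_3=F, P_4=F, P_5=F: ¬(P_3 ⊕ (P_5 ∨ P_4)) = T, ¬(¬(P_1 ∨ P_2) ↔ (P_3 ⊕ ¬(P_2 ↔ P_5))) = F, so the formula = T.
Row P_1=T, P_2=F, P_3=F, P_4=T, P_5=F: ¬(P_3 ⊕ (P_5 ∨ P_4)) = F, ¬(¬(P_1 ∨ P_2) ↔ (P_3 ⊕ ¬(P_2 ↔ P_5))) = F, so the formula = F.
Row P_1=T, P_2=T, P_3=T, P_4=T, P_5=T: ¬(P_3 ⊕ (P_5 ∨ P_4)) = T, ¬(¬(P_1 ∨ P_2) ↔ (P_3 ⊕ ¬(P_2 ↔ P_5))) = T, so the formula = T.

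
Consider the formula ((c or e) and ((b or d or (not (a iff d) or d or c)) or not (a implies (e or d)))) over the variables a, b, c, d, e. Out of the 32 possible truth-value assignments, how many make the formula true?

a  b  c  d  e  |  φ
T  T  T  T  T  |  T
T  T  T  T  F  |  T
T  T  T  F  T  |  T
T  T  T  F  F  |  T
T  T  F  T  T  |  T
T  T  F  T  F  |  F
T  T  F  F  T  |  T
T  T  F  F  F  |  F
T  F  T  T  T  |  T
T  F  T  T  F  |  T
T  F  T  F  T  |  T
T  F  T  F  F  |  T
T  F  F  T  T  |  T
T  F  F  T  F  |  F
T  F  F  F  T  |  T
T  F  F  F  F  |  F
F  T  T  T  T  |  T
F  T  T  T  F  |  T
F  T  T  F  T  |  T
F  T  T  F  F  |  T
F  T  F  T  T  |  T
F  T  F  T  F  |  F
F  T  F  F  T  |  T
F  T  F  F  F  |  F
F  F  T  T  T  |  T
F  F  T  T  F  |  T
F  F  T  F  T  |  T
F  F  T  F  F  |  T
F  F  F  T  T  |  T
F  F  F  T  F  |  F
F  F  F  F  T  |  F
F  F  F  F  F  |  F
The formula is true on 23 of the 32 rows.

23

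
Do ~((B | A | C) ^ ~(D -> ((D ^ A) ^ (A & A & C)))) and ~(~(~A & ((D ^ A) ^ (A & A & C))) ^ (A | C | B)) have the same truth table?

not equivalent

A | B | C | D || φ | ψ
F | F | F | F || T | F
F | F | F | T || T | T
F | F | T | F || F | T
F | F | T | T || F | F
F | T | F | F || F | T
F | T | F | T || F | F
F | T | T | F || F | T
F | T | T | T || F | F
T | F | F | F || F | T
T | F | F | T || T | T
T | F | T | F || F | T
T | F | T | T || F | T
T | T | F | F || F | T
T | T | F | T || T | T
T | T | T | F || F | T
T | T | T | T || F | T
The columns differ at A=F, B=F, C=F, D=F (φ=T, ψ=F), so they are not equivalent.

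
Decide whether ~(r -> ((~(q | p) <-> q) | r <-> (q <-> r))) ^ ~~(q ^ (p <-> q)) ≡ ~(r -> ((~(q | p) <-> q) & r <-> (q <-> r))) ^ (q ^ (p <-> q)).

p | q | r || φ | ψ
T | T | T || F | T
T | T | F || F | F
T | F | T || T | T
T | F | F || F | F
F | T | T || T | F
F | T | F || T | T
F | F | T || F | T
F | F | F || T | T
The columns differ at p=T, q=T, r=T (φ=F, ψ=T), so they are not equivalent.

not equivalent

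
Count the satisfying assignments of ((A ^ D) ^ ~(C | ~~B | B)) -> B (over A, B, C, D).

A  B  C  D     (A ^ D)  ~B  ~~B  (C | ~~B)  ((C | ~~B) | B)  ~((C | ~~B) | B)  ((A ^ D) ^ ~((C | ~~B) | B))  φ
T  T  T  T        F     F    T       T             T                F                       F                T
T  T  T  F        T     F    T       T             T                F                       T                T
T  T  F  T        F     F    T       T             T                F                       F                T
T  T  F  F        T     F    T       T             T                F                       T                T
T  F  T  T        F     T    F       T             T                F                       F                T
T  F  T  F        T     T    F       T             T                F                       T                F
T  F  F  T        F     T    F       F             F                T                       T                F
T  F  F  F        T     T    F       F             F                T                       F                T
F  T  T  T        T     F    T       T             T                F                       T                T
F  T  T  F        F     F    T       T             T                F                       F                T
F  T  F  T        T     F    T       T             T                F                       T                T
F  T  F  F        F     F    T       T             T                F                       F                T
F  F  T  T        T     T    F       T             T                F                       T                F
F  F  T  F        F     T    F       T             T                F                       F                T
F  F  F  T        T     T    F       F             F                T                       F                T
F  F  F  F        F     T    F       F             F                T                       T                F
The formula is true on 12 of the 16 rows.

12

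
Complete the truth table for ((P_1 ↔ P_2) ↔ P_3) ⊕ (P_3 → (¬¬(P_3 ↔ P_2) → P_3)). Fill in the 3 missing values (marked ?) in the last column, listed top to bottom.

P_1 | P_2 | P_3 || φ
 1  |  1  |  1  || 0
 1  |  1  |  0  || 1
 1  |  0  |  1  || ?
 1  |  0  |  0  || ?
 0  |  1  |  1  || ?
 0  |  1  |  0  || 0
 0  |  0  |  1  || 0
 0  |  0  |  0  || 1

Row P_1=1, P_2=0, P_3=1: ((P_1 ↔ P_2) ↔ P_3) = 0, (P_3 → (¬¬(P_3 ↔ P_2) → P_3)) = 1, so the formula = 1.
Row P_1=1, P_2=0, P_3=0: ((P_1 ↔ P_2) ↔ P_3) = 1, (P_3 → (¬¬(P_3 ↔ P_2) → P_3)) = 1, so the formula = 0.
Row P_1=0, P_2=1, P_3=1: ((P_1 ↔ P_2) ↔ P_3) = 0, (P_3 → (¬¬(P_3 ↔ P_2) → P_3)) = 1, so the formula = 1.

1, 0, 1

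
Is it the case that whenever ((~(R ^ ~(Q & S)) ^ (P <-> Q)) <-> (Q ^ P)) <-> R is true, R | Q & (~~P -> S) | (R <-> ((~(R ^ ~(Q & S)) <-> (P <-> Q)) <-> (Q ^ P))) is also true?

no

P | Q | R | S | φ | ψ
- | - | - | - | - | -
1 | 1 | 1 | 1 | 0 | 1
1 | 1 | 1 | 0 | 1 | 1
1 | 1 | 0 | 1 | 0 | 1
1 | 1 | 0 | 0 | 1 | 0
1 | 0 | 1 | 1 | 1 | 1
1 | 0 | 1 | 0 | 1 | 1
1 | 0 | 0 | 1 | 1 | 0
1 | 0 | 0 | 0 | 1 | 0
0 | 1 | 1 | 1 | 0 | 1
0 | 1 | 1 | 0 | 1 | 1
0 | 1 | 0 | 1 | 0 | 1
0 | 1 | 0 | 0 | 1 | 1
0 | 0 | 1 | 1 | 1 | 1
0 | 0 | 1 | 0 | 1 | 1
0 | 0 | 0 | 1 | 1 | 0
0 | 0 | 0 | 0 | 1 | 0
At P=1, Q=1, R=0, S=0 we have φ true but ψ false, so φ does not entail ψ.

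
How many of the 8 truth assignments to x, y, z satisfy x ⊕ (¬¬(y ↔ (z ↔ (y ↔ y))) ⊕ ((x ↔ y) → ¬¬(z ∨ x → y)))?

3

x  y  z  |  (y ↔ y)  (z ↔ (y ↔ y))  (y ↔ (z ↔ (y ↔ y)))  ¬(y ↔ (z ↔ (y ↔ y)))  ¬¬(y ↔ (z ↔ (y ↔ y)))  (x ↔ y)  (z ∨ x)  ((z ∨ x) → y)  ¬((z ∨ x) → y)  ¬¬((z ∨ x) → y)  ((x ↔ y) → ¬¬((z ∨ x) → y))  φ
T  T  T  |     T           T                 T                    F                      T               T        T           T              F                T                      T               T
T  T  F  |     T           F                 F                    T                      F               T        T           T              F                T                      T               F
T  F  T  |     T           T                 F                    T                      F               F        T           F              T                F                      T               F
T  F  F  |     T           F                 T                    F                      T               F        T           F              T                F                      T               T
F  T  T  |     T           T                 T                    F                      T               F        T           T              F                T                      T               F
F  T  F  |     T           F                 F                    T                      F               F        F           T              F                T                      T               T
F  F  T  |     T           T                 F                    T                      F               T        T           F              T                F                      F               F
F  F  F  |     T           F                 T                    F                      T               T        F           T              F                T                      T               F
The formula is true on 3 of the 8 rows.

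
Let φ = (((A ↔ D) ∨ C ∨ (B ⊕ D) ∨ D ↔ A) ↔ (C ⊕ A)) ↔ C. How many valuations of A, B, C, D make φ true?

A  B  C  D  |  φ
T  T  T  T  |  F
T  T  T  F  |  F
T  T  F  T  |  F
T  T  F  F  |  F
T  F  T  T  |  F
T  F  T  F  |  F
T  F  F  T  |  F
T  F  F  F  |  T
F  T  T  T  |  F
F  T  T  F  |  F
F  T  F  T  |  F
F  T  F  F  |  F
F  F  T  T  |  F
F  F  T  F  |  F
F  F  F  T  |  F
F  F  F  F  |  F
The formula is true on 1 of the 16 rows.

1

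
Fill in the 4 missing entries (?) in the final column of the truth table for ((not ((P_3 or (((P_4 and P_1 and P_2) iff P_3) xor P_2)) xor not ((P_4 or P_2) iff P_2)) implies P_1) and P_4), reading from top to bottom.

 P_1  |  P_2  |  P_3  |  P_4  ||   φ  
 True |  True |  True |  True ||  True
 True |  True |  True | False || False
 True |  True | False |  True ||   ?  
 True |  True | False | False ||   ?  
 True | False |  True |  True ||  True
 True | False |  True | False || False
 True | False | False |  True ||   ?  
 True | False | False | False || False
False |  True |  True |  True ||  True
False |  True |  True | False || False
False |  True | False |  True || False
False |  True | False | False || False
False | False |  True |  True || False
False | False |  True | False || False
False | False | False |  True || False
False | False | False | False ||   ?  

True, False, True, False

Row P_1=True, P_2=True, P_3=False, P_4=True: (not ((P_3 or (((P_4 and P_1 and P_2) iff P_3) xor P_2)) xor not ((P_4 or P_2) iff P_2)) implies P_1) = True, so the formula = True.
Row P_1=True, P_2=True, P_3=False, P_4=False: (not ((P_3 or (((P_4 and P_1 and P_2) iff P_3) xor P_2)) xor not ((P_4 or P_2) iff P_2)) implies P_1) = True, so the formula = False.
Row P_1=True, P_2=False, P_3=False, P_4=True: (not ((P_3 or (((P_4 and P_1 and P_2) iff P_3) xor P_2)) xor not ((P_4 or P_2) iff P_2)) implies P_1) = True, so the formula = True.
Row P_1=False, P_2=False, P_3=False, P_4=False: (not ((P_3 or (((P_4 and P_1 and P_2) iff P_3) xor P_2)) xor not ((P_4 or P_2) iff P_2)) implies P_1) = True, so the formula = False.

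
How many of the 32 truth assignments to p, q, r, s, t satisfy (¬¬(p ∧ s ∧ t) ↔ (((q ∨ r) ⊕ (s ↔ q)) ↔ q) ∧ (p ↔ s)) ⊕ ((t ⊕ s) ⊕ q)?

18

p  q  r  s  t  |  φ
1  1  1  1  1  |  1
1  1  1  1  0  |  1
1  1  1  0  1  |  1
1  1  1  0  0  |  0
1  1  0  1  1  |  1
1  1  0  1  0  |  1
1  1  0  0  1  |  1
1  1  0  0  0  |  0
1  0  1  1  1  |  0
1  0  1  1  0  |  0
1  0  1  0  1  |  0
1  0  1  0  0  |  1
1  0  0  1  1  |  1
1  0  0  1  0  |  1
1  0  0  0  1  |  0
1  0  0  0  0  |  1
0  1  1  1  1  |  0
0  1  1  1  0  |  1
0  1  1  0  1  |  0
0  1  1  0  0  |  1
0  1  0  1  1  |  0
0  1  0  1  0  |  1
0  1  0  0  1  |  0
0  1  0  0  0  |  1
0  0  1  1  1  |  1
0  0  1  1  0  |  0
0  0  1  0  1  |  1
0  0  1  0  0  |  0
0  0  0  1  1  |  1
0  0  0  1  0  |  0
0  0  0  0  1  |  0
0  0  0  0  0  |  1
The formula is true on 18 of the 32 rows.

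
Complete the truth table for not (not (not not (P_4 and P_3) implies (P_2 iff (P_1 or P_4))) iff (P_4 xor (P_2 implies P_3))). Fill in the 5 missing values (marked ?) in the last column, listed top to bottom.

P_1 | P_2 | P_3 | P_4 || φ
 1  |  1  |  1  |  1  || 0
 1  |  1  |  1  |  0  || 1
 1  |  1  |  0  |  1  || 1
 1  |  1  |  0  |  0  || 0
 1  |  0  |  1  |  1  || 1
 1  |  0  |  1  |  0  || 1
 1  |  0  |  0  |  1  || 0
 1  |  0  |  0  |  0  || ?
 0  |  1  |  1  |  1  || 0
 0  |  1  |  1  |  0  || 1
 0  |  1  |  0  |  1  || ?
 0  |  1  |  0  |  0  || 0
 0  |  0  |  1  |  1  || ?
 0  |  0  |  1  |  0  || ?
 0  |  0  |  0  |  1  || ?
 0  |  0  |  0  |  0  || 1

Row 8: not (not not (P_4 and P_3) implies (P_2 iff (P_1 or P_4))) = 0, (P_4 xor (P_2 implies P_3)) = 1, (not (not not (P_4 and P_3) implies (P_2 iff (P_1 or P_4))) iff (P_4 xor (P_2 implies P_3))) = 0, so the formula = 1.
Row 11: not (not not (P_4 and P_3) implies (P_2 iff (P_1 or P_4))) = 0, (P_4 xor (P_2 implies P_3)) = 1, (not (not not (P_4 and P_3) implies (P_2 iff (P_1 or P_4))) iff (P_4 xor (P_2 implies P_3))) = 0, so the formula = 1.
Row 13: not (not not (P_4 and P_3) implies (P_2 iff (P_1 or P_4))) = 1, (P_4 xor (P_2 implies P_3)) = 0, (not (not not (P_4 and P_3) implies (P_2 iff (P_1 or P_4))) iff (P_4 xor (P_2 implies P_3))) = 0, so the formula = 1.
Row 14: not (not not (P_4 and P_3) implies (P_2 iff (P_1 or P_4))) = 0, (P_4 xor (P_2 implies P_3)) = 1, (not (not not (P_4 and P_3) implies (P_2 iff (P_1 or P_4))) iff (P_4 xor (P_2 implies P_3))) = 0, so the formula = 1.
Row 15: not (not not (P_4 and P_3) implies (P_2 iff (P_1 or P_4))) = 0, (P_4 xor (P_2 implies P_3)) = 0, (not (not not (P_4 and P_3) implies (P_2 iff (P_1 or P_4))) iff (P_4 xor (P_2 implies P_3))) = 1, so the formula = 0.

1, 1, 1, 1, 0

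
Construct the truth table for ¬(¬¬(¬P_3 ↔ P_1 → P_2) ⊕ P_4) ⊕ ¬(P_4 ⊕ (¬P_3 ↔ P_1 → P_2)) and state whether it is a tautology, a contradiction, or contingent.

contradiction

P_1 | P_2 | P_3 | P_4 | ¬P_3 | (P_1 → P_2) | (¬P_3 ↔ (P_1 → P_2)) | ¬(¬P_3 ↔ (P_1 → P_2)) | ¬¬(¬P_3 ↔ (P_1 → P_2)) | (P_4 ⊕ (¬P_3 ↔ (P_1 → P_2))) | φ
--- | --- | --- | --- | ---- | ----------- | -------------------- | --------------------- | ---------------------- | ---------------------------- | -
 F  |  F  |  F  |  F  |  T   |      T      |          T           |           F           |           T            |              T               | F
 F  |  F  |  F  |  T  |  T   |      T      |          T           |           F           |           T            |              F               | F
 F  |  F  |  T  |  F  |  F   |      T      |          F           |           T           |           F            |              F               | F
 F  |  F  |  T  |  T  |  F   |      T      |          F           |           T           |           F            |              T               | F
 F  |  T  |  F  |  F  |  T   |      T      |          T           |           F           |           T            |              T               | F
 F  |  T  |  F  |  T  |  T   |      T      |          T           |           F           |           T            |              F               | F
 F  |  T  |  T  |  F  |  F   |      T      |          F           |           T           |           F            |              F               | F
 F  |  T  |  T  |  T  |  F   |      T      |          F           |           T           |           F            |              T               | F
 T  |  F  |  F  |  F  |  T   |      F      |          F           |           T           |           F            |              F               | F
 T  |  F  |  F  |  T  |  T   |      F      |          F           |           T           |           F            |              T               | F
 T  |  F  |  T  |  F  |  F   |      F      |          T           |           F           |           T            |              T               | F
 T  |  F  |  T  |  T  |  F   |      F      |          T           |           F           |           T            |              F               | F
 T  |  T  |  F  |  F  |  T   |      T      |          T           |           F           |           T            |              T               | F
 T  |  T  |  F  |  T  |  T   |      T      |          T           |           F           |           T            |              F               | F
 T  |  T  |  T  |  F  |  F   |      T      |          F           |           T           |           F            |              F               | F
 T  |  T  |  T  |  T  |  F   |      T      |          F           |           T           |           F            |              T               | F
Every row is F, so the formula is a contradiction.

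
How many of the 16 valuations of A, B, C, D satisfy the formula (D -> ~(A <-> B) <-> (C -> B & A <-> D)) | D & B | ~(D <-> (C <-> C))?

14

A | B | C | D || (A <-> B) | ~(A <-> B) | (D -> ~(A <-> B)) | (B & A) | (C -> (B & A)) | ((C -> (B & A)) <-> D) | (D & B) | (C <-> C) | (D <-> (C <-> C)) | ~(D <-> (C <-> C)) | φ
F | F | F | F ||     T     |     F      |         T         |    F    |       T        |           F            |    F    |     T     |         F         |         T          | T
F | F | F | T ||     T     |     F      |         F         |    F    |       T        |           T            |    F    |     T     |         T         |         F          | F
F | F | T | F ||     T     |     F      |         T         |    F    |       F        |           T            |    F    |     T     |         F         |         T          | T
F | F | T | T ||     T     |     F      |         F         |    F    |       F        |           F            |    F    |     T     |         T         |         F          | T
F | T | F | F ||     F     |     T      |         T         |    F    |       T        |           F            |    F    |     T     |         F         |         T          | T
F | T | F | T ||     F     |     T      |         T         |    F    |       T        |           T            |    T    |     T     |         T         |         F          | T
F | T | T | F ||     F     |     T      |         T         |    F    |       F        |           T            |    F    |     T     |         F         |         T          | T
F | T | T | T ||     F     |     T      |         T         |    F    |       F        |           F            |    T    |     T     |         T         |         F          | T
T | F | F | F ||     F     |     T      |         T         |    F    |       T        |           F            |    F    |     T     |         F         |         T          | T
T | F | F | T ||     F     |     T      |         T         |    F    |       T        |           T            |    F    |     T     |         T         |         F          | T
T | F | T | F ||     F     |     T      |         T         |    F    |       F        |           T            |    F    |     T     |         F         |         T          | T
T | F | T | T ||     F     |     T      |         T         |    F    |       F        |           F            |    F    |     T     |         T         |         F          | F
T | T | F | F ||     T     |     F      |         T         |    T    |       T        |           F            |    F    |     T     |         F         |         T          | T
T | T | F | T ||     T     |     F      |         F         |    T    |       T        |           T            |    T    |     T     |         T         |         F          | T
T | T | T | F ||     T     |     F      |         T         |    T    |       T        |           F            |    F    |     T     |         F         |         T          | T
T | T | T | T ||     T     |     F      |         F         |    T    |       T        |           T            |    T    |     T     |         T         |         F          | T
The formula is true on 14 of the 16 rows.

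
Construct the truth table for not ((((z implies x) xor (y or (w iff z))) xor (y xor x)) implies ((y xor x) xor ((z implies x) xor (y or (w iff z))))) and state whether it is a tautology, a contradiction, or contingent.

x | y | z | w || φ
0 | 0 | 0 | 0 || 0
0 | 0 | 0 | 1 || 0
0 | 0 | 1 | 0 || 0
0 | 0 | 1 | 1 || 0
0 | 1 | 0 | 0 || 0
0 | 1 | 0 | 1 || 0
0 | 1 | 1 | 0 || 0
0 | 1 | 1 | 1 || 0
1 | 0 | 0 | 0 || 0
1 | 0 | 0 | 1 || 0
1 | 0 | 1 | 0 || 0
1 | 0 | 1 | 1 || 0
1 | 1 | 0 | 0 || 0
1 | 1 | 0 | 1 || 0
1 | 1 | 1 | 0 || 0
1 | 1 | 1 | 1 || 0
Every row is 0, so the formula is a contradiction.

contradiction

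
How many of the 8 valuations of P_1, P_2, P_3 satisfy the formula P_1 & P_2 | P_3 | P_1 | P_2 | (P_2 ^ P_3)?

P_1  P_2  P_3     (P_1 & P_2)  (P_3 | P_1)  (P_2 ^ P_3)  φ
 F    F    F           F            F            F       F
 F    F    T           F            T            T       T
 F    T    F           F            F            T       T
 F    T    T           F            T            F       T
 T    F    F           F            T            F       T
 T    F    T           F            T            T       T
 T    T    F           T            T            T       T
 T    T    T           T            T            F       T
The formula is true on 7 of the 8 rows.

7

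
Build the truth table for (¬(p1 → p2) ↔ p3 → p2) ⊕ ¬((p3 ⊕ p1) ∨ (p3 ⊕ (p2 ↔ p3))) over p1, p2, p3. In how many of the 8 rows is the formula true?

4

p1 | p2 | p3 | φ
-- | -- | -- | -
1  | 1  | 1  | 1
1  | 1  | 0  | 0
1  | 0  | 1  | 0
1  | 0  | 0  | 1
0  | 1  | 1  | 0
0  | 1  | 0  | 1
0  | 0  | 1  | 1
0  | 0  | 0  | 0
The formula is true on 4 of the 8 rows.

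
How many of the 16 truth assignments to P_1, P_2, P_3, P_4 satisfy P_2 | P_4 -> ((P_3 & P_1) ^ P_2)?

 P_1  |  P_2  |  P_3  |  P_4  ||   φ  
 True |  True |  True |  True || False
 True |  True |  True | False || False
 True |  True | False |  True ||  True
 True |  True | False | False ||  True
 True | False |  True |  True ||  True
 True | False |  True | False ||  True
 True | False | False |  True || False
 True | False | False | False ||  True
False |  True |  True |  True ||  True
False |  True |  True | False ||  True
False |  True | False |  True ||  True
False |  True | False | False ||  True
False | False |  True |  True || False
False | False |  True | False ||  True
False | False | False |  True || False
False | False | False | False ||  True
The formula is true on 11 of the 16 rows.

11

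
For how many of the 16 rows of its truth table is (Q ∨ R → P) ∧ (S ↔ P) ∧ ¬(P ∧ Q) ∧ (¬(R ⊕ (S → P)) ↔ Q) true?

P | Q | R | S | φ
- | - | - | - | -
F | F | F | F | T
F | F | F | T | F
F | F | T | F | F
F | F | T | T | F
F | T | F | F | F
F | T | F | T | F
F | T | T | F | F
F | T | T | T | F
T | F | F | F | F
T | F | F | T | T
T | F | T | F | F
T | F | T | T | F
T | T | F | F | F
T | T | F | T | F
T | T | T | F | F
T | T | T | T | F
The formula is true on 2 of the 16 rows.

2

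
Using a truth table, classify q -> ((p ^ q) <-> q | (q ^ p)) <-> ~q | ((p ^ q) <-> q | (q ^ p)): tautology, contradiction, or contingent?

p  q     (p ^ q)  (q ^ p)  (q | (q ^ p))  ((p ^ q) <-> (q | (q ^ p)))  ~q  φ
T  T        F        F           T                     F               F   T
T  F        T        T           T                     T               T   T
F  T        T        T           T                     T               F   T
F  F        F        F           F                     T               T   T
Every row is T, so the formula is a tautology.

tautology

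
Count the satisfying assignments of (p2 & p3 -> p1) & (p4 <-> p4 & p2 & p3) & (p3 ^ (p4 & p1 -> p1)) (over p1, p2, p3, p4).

p1 | p2 | p3 | p4 | φ
-- | -- | -- | -- | -
0  | 0  | 0  | 0  | 1
0  | 0  | 0  | 1  | 0
0  | 0  | 1  | 0  | 0
0  | 0  | 1  | 1  | 0
0  | 1  | 0  | 0  | 1
0  | 1  | 0  | 1  | 0
0  | 1  | 1  | 0  | 0
0  | 1  | 1  | 1  | 0
1  | 0  | 0  | 0  | 1
1  | 0  | 0  | 1  | 0
1  | 0  | 1  | 0  | 0
1  | 0  | 1  | 1  | 0
1  | 1  | 0  | 0  | 1
1  | 1  | 0  | 1  | 0
1  | 1  | 1  | 0  | 0
1  | 1  | 1  | 1  | 0
The formula is true on 4 of the 16 rows.

4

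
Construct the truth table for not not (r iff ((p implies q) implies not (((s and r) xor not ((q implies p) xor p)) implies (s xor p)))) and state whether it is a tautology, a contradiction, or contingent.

contingent

p  q  r  s  |  (p implies q)  (s and r)  (q implies p)  ((q implies p) xor p)  not ((q implies p) xor p)  (s xor p)  φ
T  T  T  T  |        T            T            T                  F                        T                  F      F
T  T  T  F  |        T            F            T                  F                        T                  T      F
T  T  F  T  |        T            F            T                  F                        T                  F      F
T  T  F  F  |        T            F            T                  F                        T                  T      T
T  F  T  T  |        F            T            T                  F                        T                  F      T
T  F  T  F  |        F            F            T                  F                        T                  T      T
T  F  F  T  |        F            F            T                  F                        T                  F      F
T  F  F  F  |        F            F            T                  F                        T                  T      F
F  T  T  T  |        T            T            F                  F                        T                  T      F
F  T  T  F  |        T            F            F                  F                        T                  F      T
F  T  F  T  |        T            F            F                  F                        T                  T      T
F  T  F  F  |        T            F            F                  F                        T                  F      F
F  F  T  T  |        T            T            T                  T                        F                  T      F
F  F  T  F  |        T            F            T                  T                        F                  F      F
F  F  F  T  |        T            F            T                  T                        F                  T      T
F  F  F  F  |        T            F            T                  T                        F                  F      T
7 of 16 rows are T, so the formula is contingent.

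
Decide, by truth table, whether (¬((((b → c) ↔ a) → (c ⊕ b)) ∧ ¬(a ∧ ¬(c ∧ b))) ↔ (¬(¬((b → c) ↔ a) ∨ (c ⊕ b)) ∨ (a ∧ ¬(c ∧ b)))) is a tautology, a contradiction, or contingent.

a | b | c | (b → c) | ((b → c) ↔ a) | (c ⊕ b) | (((b → c) ↔ a) → (c ⊕ b)) | (c ∧ b) | ¬(c ∧ b) | (a ∧ ¬(c ∧ b)) | ¬(a ∧ ¬(c ∧ b)) | ¬((b → c) ↔ a) | (¬((b → c) ↔ a) ∨ (c ⊕ b)) | ¬(¬((b → c) ↔ a) ∨ (c ⊕ b)) | φ
- | - | - | ------- | ------------- | ------- | ------------------------- | ------- | -------- | -------------- | --------------- | -------------- | -------------------------- | --------------------------- | -
1 | 1 | 1 |    1    |       1       |    0    |             0             |    1    |    0     |       0        |        1        |       0        |             0              |              1              | 1
1 | 1 | 0 |    0    |       0       |    1    |             1             |    0    |    1     |       1        |        0        |       1        |             1              |              0              | 1
1 | 0 | 1 |    1    |       1       |    1    |             1             |    0    |    1     |       1        |        0        |       0        |             1              |              0              | 1
1 | 0 | 0 |    1    |       1       |    0    |             0             |    0    |    1     |       1        |        0        |       0        |             0              |              1              | 1
0 | 1 | 1 |    1    |       0       |    0    |             1             |    1    |    0     |       0        |        1        |       1        |             1              |              0              | 1
0 | 1 | 0 |    0    |       1       |    1    |             1             |    0    |    1     |       0        |        1        |       0        |             1              |              0              | 1
0 | 0 | 1 |    1    |       0       |    1    |             1             |    0    |    1     |       0        |        1        |       1        |             1              |              0              | 1
0 | 0 | 0 |    1    |       0       |    0    |             1             |    0    |    1     |       0        |        1        |       1        |             1              |              0              | 1
Every row is 1, so the formula is a tautology.

tautology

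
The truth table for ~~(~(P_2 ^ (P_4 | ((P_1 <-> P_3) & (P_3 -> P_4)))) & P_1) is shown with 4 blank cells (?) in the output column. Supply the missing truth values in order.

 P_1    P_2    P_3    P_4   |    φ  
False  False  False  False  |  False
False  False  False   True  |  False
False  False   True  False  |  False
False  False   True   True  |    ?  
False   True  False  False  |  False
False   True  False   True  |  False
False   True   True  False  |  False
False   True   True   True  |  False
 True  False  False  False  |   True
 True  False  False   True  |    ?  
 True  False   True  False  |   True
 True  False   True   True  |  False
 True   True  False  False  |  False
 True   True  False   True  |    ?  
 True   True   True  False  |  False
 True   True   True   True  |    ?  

False, False, True, True

Row P_1=False, P_2=False, P_3=True, P_4=True: (~(P_2 ^ (P_4 | ((P_1 <-> P_3) & (P_3 -> P_4)))) & P_1) = False, ~(~(P_2 ^ (P_4 | ((P_1 <-> P_3) & (P_3 -> P_4)))) & P_1) = True, so the formula = False.
Row P_1=True, P_2=False, P_3=False, P_4=True: (~(P_2 ^ (P_4 | ((P_1 <-> P_3) & (P_3 -> P_4)))) & P_1) = False, ~(~(P_2 ^ (P_4 | ((P_1 <-> P_3) & (P_3 -> P_4)))) & P_1) = True, so the formula = False.
Row P_1=True, P_2=True, P_3=False, P_4=True: (~(P_2 ^ (P_4 | ((P_1 <-> P_3) & (P_3 -> P_4)))) & P_1) = True, ~(~(P_2 ^ (P_4 | ((P_1 <-> P_3) & (P_3 -> P_4)))) & P_1) = False, so the formula = True.
Row P_1=True, P_2=True, P_3=True, P_4=True: (~(P_2 ^ (P_4 | ((P_1 <-> P_3) & (P_3 -> P_4)))) & P_1) = True, ~(~(P_2 ^ (P_4 | ((P_1 <-> P_3) & (P_3 -> P_4)))) & P_1) = False, so the formula = True.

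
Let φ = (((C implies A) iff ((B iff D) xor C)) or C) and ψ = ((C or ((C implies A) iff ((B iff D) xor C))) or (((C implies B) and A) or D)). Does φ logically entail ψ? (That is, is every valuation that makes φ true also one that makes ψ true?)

yes

A  B  C  D  |  φ  ψ
T  T  T  T  |  T  T
T  T  T  F  |  T  T
T  T  F  T  |  T  T
T  T  F  F  |  F  T
T  F  T  T  |  T  T
T  F  T  F  |  T  T
T  F  F  T  |  F  T
T  F  F  F  |  T  T
F  T  T  T  |  T  T
F  T  T  F  |  T  T
F  T  F  T  |  T  T
F  T  F  F  |  F  F
F  F  T  T  |  T  T
F  F  T  F  |  T  T
F  F  F  T  |  F  T
F  F  F  F  |  T  T
In every row where φ is true, ψ is also true, so φ ⊨ ψ.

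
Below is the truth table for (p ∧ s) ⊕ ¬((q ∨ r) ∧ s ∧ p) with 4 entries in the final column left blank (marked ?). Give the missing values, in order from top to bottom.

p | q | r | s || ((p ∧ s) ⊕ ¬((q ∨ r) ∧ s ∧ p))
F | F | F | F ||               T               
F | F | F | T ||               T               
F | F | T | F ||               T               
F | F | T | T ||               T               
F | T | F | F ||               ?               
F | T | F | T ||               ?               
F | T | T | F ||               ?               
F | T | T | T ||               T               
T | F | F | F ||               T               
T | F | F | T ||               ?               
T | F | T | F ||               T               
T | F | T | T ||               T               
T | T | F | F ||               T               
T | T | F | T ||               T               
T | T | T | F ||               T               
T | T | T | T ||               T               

Row p=F, q=T, r=F, s=F: (p ∧ s) = F, ¬((q ∨ r) ∧ s ∧ p) = T, so ((p ∧ s) ⊕ ¬((q ∨ r) ∧ s ∧ p)) = T.
Row p=F, q=T, r=F, s=T: (p ∧ s) = F, ¬((q ∨ r) ∧ s ∧ p) = T, so ((p ∧ s) ⊕ ¬((q ∨ r) ∧ s ∧ p)) = T.
Row p=F, q=T, r=T, s=F: (p ∧ s) = F, ¬((q ∨ r) ∧ s ∧ p) = T, so ((p ∧ s) ⊕ ¬((q ∨ r) ∧ s ∧ p)) = T.
Row p=T, q=F, r=F, s=T: (p ∧ s) = T, ¬((q ∨ r) ∧ s ∧ p) = T, so ((p ∧ s) ⊕ ¬((q ∨ r) ∧ s ∧ p)) = F.

T, T, T, F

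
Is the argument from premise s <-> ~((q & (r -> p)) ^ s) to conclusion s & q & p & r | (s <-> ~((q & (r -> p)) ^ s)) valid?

p | q | r | s | φ | ψ
- | - | - | - | - | -
F | F | F | F | F | F
F | F | F | T | F | F
F | F | T | F | F | F
F | F | T | T | F | F
F | T | F | F | T | T
F | T | F | T | T | T
F | T | T | F | F | F
F | T | T | T | F | F
T | F | F | F | F | F
T | F | F | T | F | F
T | F | T | F | F | F
T | F | T | T | F | F
T | T | F | F | T | T
T | T | F | T | T | T
T | T | T | F | T | T
T | T | T | T | T | T
In every row where φ is true, ψ is also true, so φ ⊨ ψ.

yes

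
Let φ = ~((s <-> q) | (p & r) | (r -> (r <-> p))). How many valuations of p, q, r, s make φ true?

2

  p   |   q   |   r   |   s   | (s <-> q) | (p & r) | (r <-> p) | (r -> (r <-> p)) |   φ  
----- | ----- | ----- | ----- | --------- | ------- | --------- | ---------------- | -----
 True |  True |  True |  True |    True   |   True  |    True   |       True       | False
 True |  True |  True | False |   False   |   True  |    True   |       True       | False
 True |  True | False |  True |    True   |  False  |   False   |       True       | False
 True |  True | False | False |   False   |  False  |   False   |       True       | False
 True | False |  True |  True |   False   |   True  |    True   |       True       | False
 True | False |  True | False |    True   |   True  |    True   |       True       | False
 True | False | False |  True |   False   |  False  |   False   |       True       | False
 True | False | False | False |    True   |  False  |   False   |       True       | False
False |  True |  True |  True |    True   |  False  |   False   |      False       | False
False |  True |  True | False |   False   |  False  |   False   |      False       |  True
False |  True | False |  True |    True   |  False  |    True   |       True       | False
False |  True | False | False |   False   |  False  |    True   |       True       | False
False | False |  True |  True |   False   |  False  |   False   |      False       |  True
False | False |  True | False |    True   |  False  |   False   |      False       | False
False | False | False |  True |   False   |  False  |    True   |       True       | False
False | False | False | False |    True   |  False  |    True   |       True       | False
The formula is true on 2 of the 16 rows.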